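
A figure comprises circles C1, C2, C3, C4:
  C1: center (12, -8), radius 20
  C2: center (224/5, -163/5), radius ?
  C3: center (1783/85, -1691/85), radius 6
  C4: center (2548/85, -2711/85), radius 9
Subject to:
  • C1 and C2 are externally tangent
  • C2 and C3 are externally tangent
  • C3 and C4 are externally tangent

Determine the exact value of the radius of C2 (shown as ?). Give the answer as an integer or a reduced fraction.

1. [ext C1·C2]  r_C2² + 40r_C2 − 1281 = 0  ⇒  r_C2 = 21 (r>0 drops 1)
2. [ext C2·C3]  r_C2² + 12r_C2 − 693 = 0  ⇒  r_C2 = 21 (r>0 drops 1)

21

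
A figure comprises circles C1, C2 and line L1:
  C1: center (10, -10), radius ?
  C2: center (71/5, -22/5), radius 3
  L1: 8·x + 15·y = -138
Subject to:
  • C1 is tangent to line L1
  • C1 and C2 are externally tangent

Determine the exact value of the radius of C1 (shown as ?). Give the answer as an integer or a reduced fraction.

4

1. [C1‖L1]  r_C1² − 16 = 0  ⇒  r_C1 = 4 (r>0 drops 1)
2. [ext C1·C2]  r_C1² + 6r_C1 − 40 = 0  ⇒  r_C1 = 4 (r>0 drops 1)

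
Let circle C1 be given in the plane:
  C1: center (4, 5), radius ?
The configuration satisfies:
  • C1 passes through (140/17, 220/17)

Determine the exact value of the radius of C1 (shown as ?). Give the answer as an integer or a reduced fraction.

1. [C1∋P]  r_C1² − 81 = 0  ⇒  r_C1 = 9 (r>0 drops 1)

9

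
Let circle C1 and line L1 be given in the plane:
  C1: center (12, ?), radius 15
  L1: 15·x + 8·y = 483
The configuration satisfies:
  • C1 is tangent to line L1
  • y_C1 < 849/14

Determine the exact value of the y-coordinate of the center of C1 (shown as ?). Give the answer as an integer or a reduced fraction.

6

1. [C1‖L1]  y_C1² − (303/4)y_C1 + 837/2 = 0  ⇒  y_C1 = 6 or 279/4
2. given y_C1 < 849/14: keep 6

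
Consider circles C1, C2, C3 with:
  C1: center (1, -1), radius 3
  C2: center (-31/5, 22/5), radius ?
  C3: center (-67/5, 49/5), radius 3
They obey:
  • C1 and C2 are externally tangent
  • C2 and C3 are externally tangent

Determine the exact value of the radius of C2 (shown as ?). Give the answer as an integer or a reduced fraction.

1. [ext C1·C2]  r_C2² + 6r_C2 − 72 = 0  ⇒  r_C2 = 6 (r>0 drops 1)
2. [ext C2·C3]  r_C2² + 6r_C2 − 72 = 0  ⇒  r_C2 = 6 (r>0 drops 1)

6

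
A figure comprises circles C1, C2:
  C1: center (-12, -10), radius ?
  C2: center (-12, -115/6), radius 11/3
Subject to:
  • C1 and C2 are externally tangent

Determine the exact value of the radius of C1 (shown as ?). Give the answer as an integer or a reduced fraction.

1. [ext C1·C2]  r_C1² + (22/3)r_C1 − 847/12 = 0  ⇒  r_C1 = 11/2 (r>0 drops 1)

11/2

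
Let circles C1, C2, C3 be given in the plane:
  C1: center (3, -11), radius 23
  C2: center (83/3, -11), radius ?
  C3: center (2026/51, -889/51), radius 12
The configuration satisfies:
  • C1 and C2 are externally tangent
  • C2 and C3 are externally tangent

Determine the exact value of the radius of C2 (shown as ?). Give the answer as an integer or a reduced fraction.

5/3

1. [ext C1·C2]  r_C2² + 46r_C2 − 715/9 = 0  ⇒  r_C2 = 5/3 (r>0 drops 1)
2. [ext C2·C3]  r_C2² + 24r_C2 − 385/9 = 0  ⇒  r_C2 = 5/3 (r>0 drops 1)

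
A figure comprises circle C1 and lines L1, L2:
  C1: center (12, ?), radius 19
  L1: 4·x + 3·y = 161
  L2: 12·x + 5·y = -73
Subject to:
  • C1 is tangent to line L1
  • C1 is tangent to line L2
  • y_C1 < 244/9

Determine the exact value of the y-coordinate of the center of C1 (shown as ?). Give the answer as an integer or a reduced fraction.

6

1. [C1‖L1]  y_C1² − (226/3)y_C1 + 416 = 0  ⇒  y_C1 = 6 or 208/3
2. [C1‖L2]  y_C1² + (434/5)y_C1 − 2784/5 = 0  ⇒  y_C1 = -464/5 or 6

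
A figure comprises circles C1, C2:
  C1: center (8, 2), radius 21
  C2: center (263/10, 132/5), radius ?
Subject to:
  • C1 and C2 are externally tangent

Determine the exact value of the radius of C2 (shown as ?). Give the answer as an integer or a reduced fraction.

1. [ext C1·C2]  r_C2² + 42r_C2 − 1957/4 = 0  ⇒  r_C2 = 19/2 (r>0 drops 1)

19/2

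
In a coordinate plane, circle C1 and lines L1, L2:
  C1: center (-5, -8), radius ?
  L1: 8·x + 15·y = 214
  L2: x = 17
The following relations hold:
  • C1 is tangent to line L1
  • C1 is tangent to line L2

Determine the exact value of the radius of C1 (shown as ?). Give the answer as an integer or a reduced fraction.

1. [C1‖L1]  r_C1² − 484 = 0  ⇒  r_C1 = 22 (r>0 drops 1)
2. [C1‖L2]  r_C1² − 484 = 0  ⇒  r_C1 = 22 (r>0 drops 1)

22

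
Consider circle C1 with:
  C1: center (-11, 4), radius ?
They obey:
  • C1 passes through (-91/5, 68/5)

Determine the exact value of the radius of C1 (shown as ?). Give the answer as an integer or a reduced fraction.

12

1. [C1∋P]  r_C1² − 144 = 0  ⇒  r_C1 = 12 (r>0 drops 1)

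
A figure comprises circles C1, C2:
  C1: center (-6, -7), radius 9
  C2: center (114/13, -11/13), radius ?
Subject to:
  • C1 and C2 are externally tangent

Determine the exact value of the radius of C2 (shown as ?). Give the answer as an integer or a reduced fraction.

7

1. [ext C1·C2]  r_C2² + 18r_C2 − 175 = 0  ⇒  r_C2 = 7 (r>0 drops 1)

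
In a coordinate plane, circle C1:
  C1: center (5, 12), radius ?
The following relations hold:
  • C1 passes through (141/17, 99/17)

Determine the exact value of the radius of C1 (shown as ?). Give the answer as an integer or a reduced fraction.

7

1. [C1∋P]  r_C1² − 49 = 0  ⇒  r_C1 = 7 (r>0 drops 1)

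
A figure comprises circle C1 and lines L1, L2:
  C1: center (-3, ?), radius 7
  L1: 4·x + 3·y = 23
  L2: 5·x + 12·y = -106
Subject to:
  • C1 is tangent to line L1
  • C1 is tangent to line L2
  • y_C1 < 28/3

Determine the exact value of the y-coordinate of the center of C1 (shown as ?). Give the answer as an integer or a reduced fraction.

0

1. [C1‖L1]  y_C1² − (70/3)y_C1 = 0  ⇒  y_C1 = 0 or 70/3
2. [C1‖L2]  y_C1² + (91/6)y_C1 = 0  ⇒  y_C1 = -91/6 or 0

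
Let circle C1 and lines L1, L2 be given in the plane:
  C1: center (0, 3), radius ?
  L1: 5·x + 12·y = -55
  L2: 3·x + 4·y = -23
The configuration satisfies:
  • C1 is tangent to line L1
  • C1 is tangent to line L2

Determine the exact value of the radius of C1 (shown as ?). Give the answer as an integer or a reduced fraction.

1. [C1‖L1]  r_C1² − 49 = 0  ⇒  r_C1 = 7 (r>0 drops 1)
2. [C1‖L2]  r_C1² − 49 = 0  ⇒  r_C1 = 7 (r>0 drops 1)

7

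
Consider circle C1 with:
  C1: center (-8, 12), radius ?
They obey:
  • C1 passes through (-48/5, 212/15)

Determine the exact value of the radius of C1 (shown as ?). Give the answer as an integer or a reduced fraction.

1. [C1∋P]  r_C1² − 64/9 = 0  ⇒  r_C1 = 8/3 (r>0 drops 1)

8/3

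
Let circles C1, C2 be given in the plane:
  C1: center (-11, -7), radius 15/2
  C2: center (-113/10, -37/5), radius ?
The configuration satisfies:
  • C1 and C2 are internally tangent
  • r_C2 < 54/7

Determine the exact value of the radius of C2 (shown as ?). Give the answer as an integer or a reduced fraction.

7

1. [int C1,C2]  r_C2² − 15r_C2 + 56 = 0  ⇒  r_C2 = 7 or 8
2. given r_C2 < 54/7: keep 7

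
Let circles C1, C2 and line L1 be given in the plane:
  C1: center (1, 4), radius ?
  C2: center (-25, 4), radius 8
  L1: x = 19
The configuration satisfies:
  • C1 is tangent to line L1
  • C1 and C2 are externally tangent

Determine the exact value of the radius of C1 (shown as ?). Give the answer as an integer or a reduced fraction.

18

1. [C1‖L1]  r_C1² − 324 = 0  ⇒  r_C1 = 18 (r>0 drops 1)
2. [ext C1·C2]  r_C1² + 16r_C1 − 612 = 0  ⇒  r_C1 = 18 (r>0 drops 1)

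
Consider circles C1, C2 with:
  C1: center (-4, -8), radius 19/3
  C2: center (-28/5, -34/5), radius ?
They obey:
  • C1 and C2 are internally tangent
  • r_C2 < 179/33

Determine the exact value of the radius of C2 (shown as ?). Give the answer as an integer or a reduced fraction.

13/3

1. [int C1,C2]  r_C2² − (38/3)r_C2 + 325/9 = 0  ⇒  r_C2 = 13/3 or 25/3
2. given r_C2 < 179/33: keep 13/3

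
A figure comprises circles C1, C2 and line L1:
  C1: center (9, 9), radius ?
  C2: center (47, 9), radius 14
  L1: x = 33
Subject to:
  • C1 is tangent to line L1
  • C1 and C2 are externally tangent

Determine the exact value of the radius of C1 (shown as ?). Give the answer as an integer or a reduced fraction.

1. [C1‖L1]  r_C1² − 576 = 0  ⇒  r_C1 = 24 (r>0 drops 1)
2. [ext C1·C2]  r_C1² + 28r_C1 − 1248 = 0  ⇒  r_C1 = 24 (r>0 drops 1)

24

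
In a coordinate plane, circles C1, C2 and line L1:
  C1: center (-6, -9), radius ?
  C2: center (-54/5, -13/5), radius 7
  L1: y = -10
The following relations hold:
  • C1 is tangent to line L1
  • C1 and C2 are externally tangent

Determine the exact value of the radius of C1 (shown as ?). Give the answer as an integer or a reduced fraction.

1. [C1‖L1]  r_C1² − 1 = 0  ⇒  r_C1 = 1 (r>0 drops 1)
2. [ext C1·C2]  r_C1² + 14r_C1 − 15 = 0  ⇒  r_C1 = 1 (r>0 drops 1)

1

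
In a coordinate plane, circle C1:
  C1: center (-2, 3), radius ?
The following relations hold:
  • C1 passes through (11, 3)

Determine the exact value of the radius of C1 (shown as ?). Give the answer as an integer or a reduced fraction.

1. [C1∋P]  r_C1² − 169 = 0  ⇒  r_C1 = 13 (r>0 drops 1)

13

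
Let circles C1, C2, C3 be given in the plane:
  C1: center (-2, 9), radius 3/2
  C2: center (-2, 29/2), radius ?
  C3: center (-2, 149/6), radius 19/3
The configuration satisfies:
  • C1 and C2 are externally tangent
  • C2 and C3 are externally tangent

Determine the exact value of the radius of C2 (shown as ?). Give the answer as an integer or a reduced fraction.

4

1. [ext C1·C2]  r_C2² + 3r_C2 − 28 = 0  ⇒  r_C2 = 4 (r>0 drops 1)
2. [ext C2·C3]  r_C2² + (38/3)r_C2 − 200/3 = 0  ⇒  r_C2 = 4 (r>0 drops 1)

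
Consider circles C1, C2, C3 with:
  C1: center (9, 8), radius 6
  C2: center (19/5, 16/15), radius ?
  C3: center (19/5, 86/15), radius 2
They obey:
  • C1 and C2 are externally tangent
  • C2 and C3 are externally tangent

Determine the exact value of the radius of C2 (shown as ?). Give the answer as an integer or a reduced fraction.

1. [ext C1·C2]  r_C2² + 12r_C2 − 352/9 = 0  ⇒  r_C2 = 8/3 (r>0 drops 1)
2. [ext C2·C3]  r_C2² + 4r_C2 − 160/9 = 0  ⇒  r_C2 = 8/3 (r>0 drops 1)

8/3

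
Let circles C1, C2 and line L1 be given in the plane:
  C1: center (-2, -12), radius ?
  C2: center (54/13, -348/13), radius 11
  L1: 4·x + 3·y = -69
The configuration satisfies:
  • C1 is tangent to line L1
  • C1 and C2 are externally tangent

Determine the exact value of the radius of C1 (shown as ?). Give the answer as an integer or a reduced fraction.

5

1. [C1‖L1]  r_C1² − 25 = 0  ⇒  r_C1 = 5 (r>0 drops 1)
2. [ext C1·C2]  r_C1² + 22r_C1 − 135 = 0  ⇒  r_C1 = 5 (r>0 drops 1)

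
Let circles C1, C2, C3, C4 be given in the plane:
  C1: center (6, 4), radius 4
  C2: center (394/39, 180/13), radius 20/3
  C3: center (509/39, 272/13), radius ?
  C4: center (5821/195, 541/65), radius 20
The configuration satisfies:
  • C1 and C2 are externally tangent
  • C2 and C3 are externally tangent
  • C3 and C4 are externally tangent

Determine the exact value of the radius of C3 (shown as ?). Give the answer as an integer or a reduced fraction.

1. [ext C2·C3]  r_C3² + (40/3)r_C3 − 43/3 = 0  ⇒  r_C3 = 1 (r>0 drops 1)
2. [ext C3·C4]  r_C3² + 40r_C3 − 41 = 0  ⇒  r_C3 = 1 (r>0 drops 1)

1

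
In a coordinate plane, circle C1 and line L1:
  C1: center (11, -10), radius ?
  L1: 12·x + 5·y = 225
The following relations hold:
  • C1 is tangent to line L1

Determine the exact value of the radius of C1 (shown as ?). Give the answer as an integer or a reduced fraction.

1. [C1‖L1]  r_C1² − 121 = 0  ⇒  r_C1 = 11 (r>0 drops 1)

11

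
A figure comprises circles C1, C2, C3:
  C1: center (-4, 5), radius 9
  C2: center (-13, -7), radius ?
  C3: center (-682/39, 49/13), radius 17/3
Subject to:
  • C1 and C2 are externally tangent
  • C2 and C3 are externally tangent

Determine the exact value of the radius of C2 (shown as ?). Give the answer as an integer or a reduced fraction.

1. [ext C1·C2]  r_C2² + 18r_C2 − 144 = 0  ⇒  r_C2 = 6 (r>0 drops 1)
2. [ext C2·C3]  r_C2² + (34/3)r_C2 − 104 = 0  ⇒  r_C2 = 6 (r>0 drops 1)

6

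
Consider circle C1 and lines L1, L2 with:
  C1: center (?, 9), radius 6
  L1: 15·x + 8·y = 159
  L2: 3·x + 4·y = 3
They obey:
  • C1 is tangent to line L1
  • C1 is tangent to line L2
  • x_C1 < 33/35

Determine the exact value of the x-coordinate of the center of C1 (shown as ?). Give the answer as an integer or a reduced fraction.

1. [C1‖L1]  x_C1² − (58/5)x_C1 − 63/5 = 0  ⇒  x_C1 = -1 or 63/5
2. [C1‖L2]  x_C1² + 22x_C1 + 21 = 0  ⇒  x_C1 = -21 or -1

-1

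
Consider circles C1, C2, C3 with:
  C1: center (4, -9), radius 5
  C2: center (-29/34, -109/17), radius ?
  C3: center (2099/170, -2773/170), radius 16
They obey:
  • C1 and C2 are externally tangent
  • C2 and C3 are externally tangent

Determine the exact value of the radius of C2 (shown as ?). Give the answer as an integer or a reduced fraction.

1. [ext C1·C2]  r_C2² + 10r_C2 − 21/4 = 0  ⇒  r_C2 = 1/2 (r>0 drops 1)
2. [ext C2·C3]  r_C2² + 32r_C2 − 65/4 = 0  ⇒  r_C2 = 1/2 (r>0 drops 1)

1/2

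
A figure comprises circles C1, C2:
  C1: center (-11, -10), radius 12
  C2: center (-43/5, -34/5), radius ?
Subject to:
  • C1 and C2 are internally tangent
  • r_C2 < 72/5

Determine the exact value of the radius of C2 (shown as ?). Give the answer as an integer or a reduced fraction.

1. [int C1,C2]  r_C2² − 24r_C2 + 128 = 0  ⇒  r_C2 = 8 or 16
2. given r_C2 < 72/5: keep 8

8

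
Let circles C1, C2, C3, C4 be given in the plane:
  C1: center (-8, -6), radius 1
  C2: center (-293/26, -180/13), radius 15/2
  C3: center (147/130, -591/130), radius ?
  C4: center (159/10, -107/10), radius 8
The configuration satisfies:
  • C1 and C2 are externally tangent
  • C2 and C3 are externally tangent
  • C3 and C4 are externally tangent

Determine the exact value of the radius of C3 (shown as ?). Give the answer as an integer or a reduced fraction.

1. [ext C2·C3]  r_C3² + 15r_C3 − 184 = 0  ⇒  r_C3 = 8 (r>0 drops 1)
2. [ext C3·C4]  r_C3² + 16r_C3 − 192 = 0  ⇒  r_C3 = 8 (r>0 drops 1)

8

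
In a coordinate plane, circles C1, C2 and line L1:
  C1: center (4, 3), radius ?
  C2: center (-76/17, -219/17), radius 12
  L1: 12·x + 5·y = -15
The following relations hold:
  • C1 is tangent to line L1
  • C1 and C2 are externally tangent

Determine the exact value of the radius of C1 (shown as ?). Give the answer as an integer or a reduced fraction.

6

1. [C1‖L1]  r_C1² − 36 = 0  ⇒  r_C1 = 6 (r>0 drops 1)
2. [ext C1·C2]  r_C1² + 24r_C1 − 180 = 0  ⇒  r_C1 = 6 (r>0 drops 1)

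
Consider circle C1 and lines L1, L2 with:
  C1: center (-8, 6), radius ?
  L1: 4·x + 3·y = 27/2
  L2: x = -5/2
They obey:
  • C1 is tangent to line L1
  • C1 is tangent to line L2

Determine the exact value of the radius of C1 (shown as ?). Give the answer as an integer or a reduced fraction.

11/2

1. [C1‖L1]  r_C1² − 121/4 = 0  ⇒  r_C1 = 11/2 (r>0 drops 1)
2. [C1‖L2]  r_C1² − 121/4 = 0  ⇒  r_C1 = 11/2 (r>0 drops 1)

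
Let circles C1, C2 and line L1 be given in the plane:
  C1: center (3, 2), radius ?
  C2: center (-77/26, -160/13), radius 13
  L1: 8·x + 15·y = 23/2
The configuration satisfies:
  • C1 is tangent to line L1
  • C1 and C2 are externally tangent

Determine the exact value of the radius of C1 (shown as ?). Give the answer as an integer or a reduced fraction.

1. [C1‖L1]  r_C1² − 25/4 = 0  ⇒  r_C1 = 5/2 (r>0 drops 1)
2. [ext C1·C2]  r_C1² + 26r_C1 − 285/4 = 0  ⇒  r_C1 = 5/2 (r>0 drops 1)

5/2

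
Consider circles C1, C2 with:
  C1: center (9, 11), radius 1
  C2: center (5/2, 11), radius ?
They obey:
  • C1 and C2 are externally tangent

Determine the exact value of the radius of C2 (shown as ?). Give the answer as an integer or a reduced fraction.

11/2

1. [ext C1·C2]  r_C2² + 2r_C2 − 165/4 = 0  ⇒  r_C2 = 11/2 (r>0 drops 1)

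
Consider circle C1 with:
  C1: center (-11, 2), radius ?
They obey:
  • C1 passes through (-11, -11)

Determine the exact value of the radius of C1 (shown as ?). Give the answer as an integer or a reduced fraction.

1. [C1∋P]  r_C1² − 169 = 0  ⇒  r_C1 = 13 (r>0 drops 1)

13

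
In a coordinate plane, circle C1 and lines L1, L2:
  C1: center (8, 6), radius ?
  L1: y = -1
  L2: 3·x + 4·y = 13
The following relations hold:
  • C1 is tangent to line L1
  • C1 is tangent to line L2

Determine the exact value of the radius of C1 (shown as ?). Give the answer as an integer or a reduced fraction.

7

1. [C1‖L1]  r_C1² − 49 = 0  ⇒  r_C1 = 7 (r>0 drops 1)
2. [C1‖L2]  r_C1² − 49 = 0  ⇒  r_C1 = 7 (r>0 drops 1)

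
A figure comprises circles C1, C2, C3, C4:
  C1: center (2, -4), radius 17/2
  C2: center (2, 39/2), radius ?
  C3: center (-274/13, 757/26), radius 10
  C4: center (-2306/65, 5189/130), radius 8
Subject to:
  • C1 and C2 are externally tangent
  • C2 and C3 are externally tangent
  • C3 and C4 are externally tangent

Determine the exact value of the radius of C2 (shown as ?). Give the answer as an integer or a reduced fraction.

1. [ext C1·C2]  r_C2² + 17r_C2 − 480 = 0  ⇒  r_C2 = 15 (r>0 drops 1)
2. [ext C2·C3]  r_C2² + 20r_C2 − 525 = 0  ⇒  r_C2 = 15 (r>0 drops 1)

15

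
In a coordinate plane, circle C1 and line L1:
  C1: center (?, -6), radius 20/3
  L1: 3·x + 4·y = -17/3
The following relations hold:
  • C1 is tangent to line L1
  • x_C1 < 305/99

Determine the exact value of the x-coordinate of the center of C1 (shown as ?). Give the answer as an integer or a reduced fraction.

1. [C1‖L1]  x_C1² − (110/9)x_C1 − 775/9 = 0  ⇒  x_C1 = -5 or 155/9
2. given x_C1 < 305/99: keep -5

-5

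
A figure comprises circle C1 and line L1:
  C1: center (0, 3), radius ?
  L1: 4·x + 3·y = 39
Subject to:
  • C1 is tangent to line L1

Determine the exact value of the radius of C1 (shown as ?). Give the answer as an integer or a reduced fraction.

1. [C1‖L1]  r_C1² − 36 = 0  ⇒  r_C1 = 6 (r>0 drops 1)

6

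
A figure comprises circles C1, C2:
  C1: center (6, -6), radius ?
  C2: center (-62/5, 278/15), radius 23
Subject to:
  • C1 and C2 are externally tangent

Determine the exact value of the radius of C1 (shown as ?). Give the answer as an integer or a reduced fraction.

1. [ext C1·C2]  r_C1² + 46r_C1 − 3703/9 = 0  ⇒  r_C1 = 23/3 (r>0 drops 1)

23/3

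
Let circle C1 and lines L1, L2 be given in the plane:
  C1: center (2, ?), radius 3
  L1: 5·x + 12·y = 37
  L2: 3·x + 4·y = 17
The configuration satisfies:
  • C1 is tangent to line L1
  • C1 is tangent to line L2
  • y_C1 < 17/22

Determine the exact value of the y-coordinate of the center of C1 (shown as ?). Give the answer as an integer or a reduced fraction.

1. [C1‖L1]  y_C1² − (9/2)y_C1 − 11/2 = 0  ⇒  y_C1 = -1 or 11/2
2. [C1‖L2]  y_C1² − (11/2)y_C1 − 13/2 = 0  ⇒  y_C1 = -1 or 13/2

-1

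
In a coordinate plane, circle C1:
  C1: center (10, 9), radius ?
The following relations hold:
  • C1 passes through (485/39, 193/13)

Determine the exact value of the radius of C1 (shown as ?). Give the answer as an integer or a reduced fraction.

19/3

1. [C1∋P]  r_C1² − 361/9 = 0  ⇒  r_C1 = 19/3 (r>0 drops 1)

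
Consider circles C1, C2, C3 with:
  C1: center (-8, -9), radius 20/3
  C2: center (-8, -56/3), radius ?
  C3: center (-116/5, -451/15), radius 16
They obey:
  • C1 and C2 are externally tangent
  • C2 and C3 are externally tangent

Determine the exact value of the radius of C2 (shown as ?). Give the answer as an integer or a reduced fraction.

1. [ext C1·C2]  r_C2² + (40/3)r_C2 − 49 = 0  ⇒  r_C2 = 3 (r>0 drops 1)
2. [ext C2·C3]  r_C2² + 32r_C2 − 105 = 0  ⇒  r_C2 = 3 (r>0 drops 1)

3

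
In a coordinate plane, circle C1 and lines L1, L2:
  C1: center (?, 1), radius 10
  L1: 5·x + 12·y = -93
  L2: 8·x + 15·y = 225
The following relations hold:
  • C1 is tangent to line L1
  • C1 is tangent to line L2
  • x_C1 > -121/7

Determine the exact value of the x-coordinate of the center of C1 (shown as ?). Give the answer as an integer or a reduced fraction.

5

1. [C1‖L1]  x_C1² + 42x_C1 − 235 = 0  ⇒  x_C1 = -47 or 5
2. [C1‖L2]  x_C1² − (105/2)x_C1 + 475/2 = 0  ⇒  x_C1 = 5 or 95/2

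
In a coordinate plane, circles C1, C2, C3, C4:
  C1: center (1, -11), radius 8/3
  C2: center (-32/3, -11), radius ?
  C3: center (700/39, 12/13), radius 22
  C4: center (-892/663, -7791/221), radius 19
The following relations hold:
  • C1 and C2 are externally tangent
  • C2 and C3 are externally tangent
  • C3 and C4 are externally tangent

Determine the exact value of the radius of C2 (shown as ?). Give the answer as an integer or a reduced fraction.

1. [ext C1·C2]  r_C2² + (16/3)r_C2 − 129 = 0  ⇒  r_C2 = 9 (r>0 drops 1)
2. [ext C2·C3]  r_C2² + 44r_C2 − 477 = 0  ⇒  r_C2 = 9 (r>0 drops 1)

9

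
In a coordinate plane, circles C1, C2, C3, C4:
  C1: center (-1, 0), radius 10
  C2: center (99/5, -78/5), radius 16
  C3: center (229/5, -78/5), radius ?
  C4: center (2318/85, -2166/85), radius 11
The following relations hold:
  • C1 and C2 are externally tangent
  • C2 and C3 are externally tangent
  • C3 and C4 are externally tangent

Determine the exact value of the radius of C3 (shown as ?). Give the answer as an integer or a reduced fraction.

10

1. [ext C2·C3]  r_C3² + 32r_C3 − 420 = 0  ⇒  r_C3 = 10 (r>0 drops 1)
2. [ext C3·C4]  r_C3² + 22r_C3 − 320 = 0  ⇒  r_C3 = 10 (r>0 drops 1)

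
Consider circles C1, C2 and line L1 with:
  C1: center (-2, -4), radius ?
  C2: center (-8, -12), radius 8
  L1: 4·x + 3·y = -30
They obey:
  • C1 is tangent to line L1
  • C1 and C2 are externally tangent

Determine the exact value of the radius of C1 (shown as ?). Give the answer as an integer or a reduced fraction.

1. [C1‖L1]  r_C1² − 4 = 0  ⇒  r_C1 = 2 (r>0 drops 1)
2. [ext C1·C2]  r_C1² + 16r_C1 − 36 = 0  ⇒  r_C1 = 2 (r>0 drops 1)

2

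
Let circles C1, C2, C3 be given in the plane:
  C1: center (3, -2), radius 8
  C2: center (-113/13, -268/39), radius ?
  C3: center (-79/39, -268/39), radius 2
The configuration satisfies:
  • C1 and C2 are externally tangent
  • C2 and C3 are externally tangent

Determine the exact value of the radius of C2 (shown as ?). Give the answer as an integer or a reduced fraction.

1. [ext C1·C2]  r_C2² + 16r_C2 − 868/9 = 0  ⇒  r_C2 = 14/3 (r>0 drops 1)
2. [ext C2·C3]  r_C2² + 4r_C2 − 364/9 = 0  ⇒  r_C2 = 14/3 (r>0 drops 1)

14/3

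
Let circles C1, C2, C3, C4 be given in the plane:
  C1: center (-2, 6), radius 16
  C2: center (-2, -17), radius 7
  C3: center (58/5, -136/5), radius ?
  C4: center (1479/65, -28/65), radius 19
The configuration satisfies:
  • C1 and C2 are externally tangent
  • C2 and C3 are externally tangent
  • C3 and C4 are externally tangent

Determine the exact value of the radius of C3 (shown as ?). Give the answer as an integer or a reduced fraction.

1. [ext C2·C3]  r_C3² + 14r_C3 − 240 = 0  ⇒  r_C3 = 10 (r>0 drops 1)
2. [ext C3·C4]  r_C3² + 38r_C3 − 480 = 0  ⇒  r_C3 = 10 (r>0 drops 1)

10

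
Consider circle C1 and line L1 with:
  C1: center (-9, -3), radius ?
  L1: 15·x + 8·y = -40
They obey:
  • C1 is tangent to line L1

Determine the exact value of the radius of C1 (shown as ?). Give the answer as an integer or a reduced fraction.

7

1. [C1‖L1]  r_C1² − 49 = 0  ⇒  r_C1 = 7 (r>0 drops 1)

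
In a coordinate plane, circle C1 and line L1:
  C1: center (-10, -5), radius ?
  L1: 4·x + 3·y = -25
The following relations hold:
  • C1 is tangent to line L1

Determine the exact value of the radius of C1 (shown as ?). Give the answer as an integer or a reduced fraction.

6

1. [C1‖L1]  r_C1² − 36 = 0  ⇒  r_C1 = 6 (r>0 drops 1)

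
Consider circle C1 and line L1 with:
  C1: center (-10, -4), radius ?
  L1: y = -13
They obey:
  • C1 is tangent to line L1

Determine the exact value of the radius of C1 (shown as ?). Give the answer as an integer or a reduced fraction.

1. [C1‖L1]  r_C1² − 81 = 0  ⇒  r_C1 = 9 (r>0 drops 1)

9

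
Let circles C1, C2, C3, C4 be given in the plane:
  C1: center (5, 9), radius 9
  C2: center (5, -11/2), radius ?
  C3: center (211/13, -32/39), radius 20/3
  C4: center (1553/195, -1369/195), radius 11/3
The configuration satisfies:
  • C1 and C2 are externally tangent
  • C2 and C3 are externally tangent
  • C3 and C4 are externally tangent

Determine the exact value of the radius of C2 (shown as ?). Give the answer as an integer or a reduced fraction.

1. [ext C1·C2]  r_C2² + 18r_C2 − 517/4 = 0  ⇒  r_C2 = 11/2 (r>0 drops 1)
2. [ext C2·C3]  r_C2² + (40/3)r_C2 − 1243/12 = 0  ⇒  r_C2 = 11/2 (r>0 drops 1)

11/2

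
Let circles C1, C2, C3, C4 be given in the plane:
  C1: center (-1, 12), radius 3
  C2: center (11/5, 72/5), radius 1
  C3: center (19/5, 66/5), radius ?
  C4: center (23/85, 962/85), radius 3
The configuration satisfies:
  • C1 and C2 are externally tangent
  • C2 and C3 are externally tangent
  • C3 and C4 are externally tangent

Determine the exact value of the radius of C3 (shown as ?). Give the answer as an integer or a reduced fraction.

1

1. [ext C2·C3]  r_C3² + 2r_C3 − 3 = 0  ⇒  r_C3 = 1 (r>0 drops 1)
2. [ext C3·C4]  r_C3² + 6r_C3 − 7 = 0  ⇒  r_C3 = 1 (r>0 drops 1)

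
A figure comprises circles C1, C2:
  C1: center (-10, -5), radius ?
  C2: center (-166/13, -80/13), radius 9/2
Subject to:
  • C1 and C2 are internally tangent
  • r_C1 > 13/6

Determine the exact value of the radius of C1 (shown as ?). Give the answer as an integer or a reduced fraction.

1. [int C1,C2]  r_C1² − 9r_C1 + 45/4 = 0  ⇒  r_C1 = 3/2 or 15/2
2. given r_C1 > 13/6: keep 15/2

15/2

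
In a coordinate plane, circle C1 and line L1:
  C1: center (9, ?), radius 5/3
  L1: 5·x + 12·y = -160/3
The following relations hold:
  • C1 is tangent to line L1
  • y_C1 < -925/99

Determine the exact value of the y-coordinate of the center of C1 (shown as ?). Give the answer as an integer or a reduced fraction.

-10

1. [C1‖L1]  y_C1² + (295/18)y_C1 + 575/9 = 0  ⇒  y_C1 = -10 or -115/18
2. given y_C1 < -925/99: keep -10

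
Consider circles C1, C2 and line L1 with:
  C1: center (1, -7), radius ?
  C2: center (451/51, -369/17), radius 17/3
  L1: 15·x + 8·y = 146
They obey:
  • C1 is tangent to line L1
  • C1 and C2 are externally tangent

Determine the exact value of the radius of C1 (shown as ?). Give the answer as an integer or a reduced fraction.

1. [C1‖L1]  r_C1² − 121 = 0  ⇒  r_C1 = 11 (r>0 drops 1)
2. [ext C1·C2]  r_C1² + (34/3)r_C1 − 737/3 = 0  ⇒  r_C1 = 11 (r>0 drops 1)

11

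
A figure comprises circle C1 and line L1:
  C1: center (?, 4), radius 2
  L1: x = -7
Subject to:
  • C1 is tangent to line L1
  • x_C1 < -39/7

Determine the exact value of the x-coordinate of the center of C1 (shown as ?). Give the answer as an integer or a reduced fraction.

1. [C1‖L1]  x_C1² + 14x_C1 + 45 = 0  ⇒  x_C1 = -9 or -5
2. given x_C1 < -39/7: keep -9

-9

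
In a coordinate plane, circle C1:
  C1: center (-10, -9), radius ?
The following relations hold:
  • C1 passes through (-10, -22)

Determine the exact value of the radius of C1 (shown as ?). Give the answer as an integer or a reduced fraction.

1. [C1∋P]  r_C1² − 169 = 0  ⇒  r_C1 = 13 (r>0 drops 1)

13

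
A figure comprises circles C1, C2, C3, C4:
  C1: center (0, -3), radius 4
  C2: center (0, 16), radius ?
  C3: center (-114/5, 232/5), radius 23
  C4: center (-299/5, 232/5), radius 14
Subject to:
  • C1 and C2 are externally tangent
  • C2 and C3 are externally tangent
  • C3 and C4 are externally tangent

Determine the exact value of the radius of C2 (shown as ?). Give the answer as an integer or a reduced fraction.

1. [ext C1·C2]  r_C2² + 8r_C2 − 345 = 0  ⇒  r_C2 = 15 (r>0 drops 1)
2. [ext C2·C3]  r_C2² + 46r_C2 − 915 = 0  ⇒  r_C2 = 15 (r>0 drops 1)

15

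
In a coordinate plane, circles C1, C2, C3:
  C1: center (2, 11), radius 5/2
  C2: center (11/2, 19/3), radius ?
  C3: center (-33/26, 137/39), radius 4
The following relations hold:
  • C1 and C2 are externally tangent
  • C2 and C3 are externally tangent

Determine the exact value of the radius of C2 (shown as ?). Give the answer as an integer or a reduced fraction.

10/3

1. [ext C1·C2]  r_C2² + 5r_C2 − 250/9 = 0  ⇒  r_C2 = 10/3 (r>0 drops 1)
2. [ext C2·C3]  r_C2² + 8r_C2 − 340/9 = 0  ⇒  r_C2 = 10/3 (r>0 drops 1)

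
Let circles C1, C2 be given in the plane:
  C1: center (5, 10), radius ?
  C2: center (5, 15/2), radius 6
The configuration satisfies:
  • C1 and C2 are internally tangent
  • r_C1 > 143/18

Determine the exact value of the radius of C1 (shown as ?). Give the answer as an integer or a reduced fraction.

1. [int C1,C2]  r_C1² − 12r_C1 + 119/4 = 0  ⇒  r_C1 = 7/2 or 17/2
2. given r_C1 > 143/18: keep 17/2

17/2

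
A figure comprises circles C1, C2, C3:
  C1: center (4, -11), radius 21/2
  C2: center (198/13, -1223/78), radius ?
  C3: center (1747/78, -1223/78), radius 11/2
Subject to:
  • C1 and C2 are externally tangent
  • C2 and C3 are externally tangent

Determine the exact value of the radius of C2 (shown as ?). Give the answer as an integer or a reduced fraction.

5/3

1. [ext C1·C2]  r_C2² + 21r_C2 − 340/9 = 0  ⇒  r_C2 = 5/3 (r>0 drops 1)
2. [ext C2·C3]  r_C2² + 11r_C2 − 190/9 = 0  ⇒  r_C2 = 5/3 (r>0 drops 1)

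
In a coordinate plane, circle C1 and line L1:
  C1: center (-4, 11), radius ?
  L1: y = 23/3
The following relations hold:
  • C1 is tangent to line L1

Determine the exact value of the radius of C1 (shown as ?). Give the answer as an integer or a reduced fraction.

10/3

1. [C1‖L1]  r_C1² − 100/9 = 0  ⇒  r_C1 = 10/3 (r>0 drops 1)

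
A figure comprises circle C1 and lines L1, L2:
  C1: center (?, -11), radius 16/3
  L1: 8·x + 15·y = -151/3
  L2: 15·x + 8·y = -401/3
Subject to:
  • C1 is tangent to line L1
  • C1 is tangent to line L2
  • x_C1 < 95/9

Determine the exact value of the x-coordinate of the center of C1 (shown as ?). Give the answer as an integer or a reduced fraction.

3

1. [C1‖L1]  x_C1² − (86/3)x_C1 + 77 = 0  ⇒  x_C1 = 3 or 77/3
2. [C1‖L2]  x_C1² + (274/45)x_C1 − 409/15 = 0  ⇒  x_C1 = -409/45 or 3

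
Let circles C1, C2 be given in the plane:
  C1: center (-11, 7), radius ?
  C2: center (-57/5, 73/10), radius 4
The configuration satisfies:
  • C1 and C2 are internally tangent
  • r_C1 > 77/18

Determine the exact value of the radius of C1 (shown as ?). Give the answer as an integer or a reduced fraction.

9/2

1. [int C1,C2]  r_C1² − 8r_C1 + 63/4 = 0  ⇒  r_C1 = 7/2 or 9/2
2. given r_C1 > 77/18: keep 9/2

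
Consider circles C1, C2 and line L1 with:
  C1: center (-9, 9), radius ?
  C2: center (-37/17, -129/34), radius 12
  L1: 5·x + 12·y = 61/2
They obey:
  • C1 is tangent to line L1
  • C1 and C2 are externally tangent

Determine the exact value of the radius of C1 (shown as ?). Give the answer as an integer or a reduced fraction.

5/2

1. [C1‖L1]  r_C1² − 25/4 = 0  ⇒  r_C1 = 5/2 (r>0 drops 1)
2. [ext C1·C2]  r_C1² + 24r_C1 − 265/4 = 0  ⇒  r_C1 = 5/2 (r>0 drops 1)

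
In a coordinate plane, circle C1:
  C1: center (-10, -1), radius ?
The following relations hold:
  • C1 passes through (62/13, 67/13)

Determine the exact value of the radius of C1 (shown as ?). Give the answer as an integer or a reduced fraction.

1. [C1∋P]  r_C1² − 256 = 0  ⇒  r_C1 = 16 (r>0 drops 1)

16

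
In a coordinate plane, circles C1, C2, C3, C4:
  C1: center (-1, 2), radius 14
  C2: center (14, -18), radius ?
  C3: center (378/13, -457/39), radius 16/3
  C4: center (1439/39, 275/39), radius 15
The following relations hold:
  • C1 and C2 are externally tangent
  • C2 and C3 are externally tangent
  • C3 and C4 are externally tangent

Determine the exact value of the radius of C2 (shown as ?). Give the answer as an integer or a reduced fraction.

1. [ext C1·C2]  r_C2² + 28r_C2 − 429 = 0  ⇒  r_C2 = 11 (r>0 drops 1)
2. [ext C2·C3]  r_C2² + (32/3)r_C2 − 715/3 = 0  ⇒  r_C2 = 11 (r>0 drops 1)

11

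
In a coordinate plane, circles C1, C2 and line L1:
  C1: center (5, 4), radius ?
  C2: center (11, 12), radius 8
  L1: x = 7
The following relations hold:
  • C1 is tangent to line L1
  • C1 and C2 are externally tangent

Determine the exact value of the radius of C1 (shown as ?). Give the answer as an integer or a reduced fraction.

1. [C1‖L1]  r_C1² − 4 = 0  ⇒  r_C1 = 2 (r>0 drops 1)
2. [ext C1·C2]  r_C1² + 16r_C1 − 36 = 0  ⇒  r_C1 = 2 (r>0 drops 1)

2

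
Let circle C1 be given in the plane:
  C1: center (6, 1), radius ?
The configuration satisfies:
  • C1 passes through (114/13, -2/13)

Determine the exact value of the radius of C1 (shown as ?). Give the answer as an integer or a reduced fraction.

1. [C1∋P]  r_C1² − 9 = 0  ⇒  r_C1 = 3 (r>0 drops 1)

3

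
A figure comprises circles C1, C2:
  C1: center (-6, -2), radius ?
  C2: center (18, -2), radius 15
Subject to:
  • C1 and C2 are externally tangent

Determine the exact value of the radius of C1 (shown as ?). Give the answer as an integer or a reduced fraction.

1. [ext C1·C2]  r_C1² + 30r_C1 − 351 = 0  ⇒  r_C1 = 9 (r>0 drops 1)

9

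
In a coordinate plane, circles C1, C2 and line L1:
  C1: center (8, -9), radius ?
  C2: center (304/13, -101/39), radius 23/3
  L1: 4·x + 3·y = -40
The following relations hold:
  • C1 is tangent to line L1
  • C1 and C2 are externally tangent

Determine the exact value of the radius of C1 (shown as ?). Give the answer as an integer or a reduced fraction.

1. [C1‖L1]  r_C1² − 81 = 0  ⇒  r_C1 = 9 (r>0 drops 1)
2. [ext C1·C2]  r_C1² + (46/3)r_C1 − 219 = 0  ⇒  r_C1 = 9 (r>0 drops 1)

9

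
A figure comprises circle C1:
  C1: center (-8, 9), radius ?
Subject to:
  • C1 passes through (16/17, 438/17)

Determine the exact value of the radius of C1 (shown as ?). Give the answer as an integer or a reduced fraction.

19

1. [C1∋P]  r_C1² − 361 = 0  ⇒  r_C1 = 19 (r>0 drops 1)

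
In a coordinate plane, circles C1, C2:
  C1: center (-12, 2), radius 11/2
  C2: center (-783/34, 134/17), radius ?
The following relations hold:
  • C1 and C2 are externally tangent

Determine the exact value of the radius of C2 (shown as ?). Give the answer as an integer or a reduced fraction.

7

1. [ext C1·C2]  r_C2² + 11r_C2 − 126 = 0  ⇒  r_C2 = 7 (r>0 drops 1)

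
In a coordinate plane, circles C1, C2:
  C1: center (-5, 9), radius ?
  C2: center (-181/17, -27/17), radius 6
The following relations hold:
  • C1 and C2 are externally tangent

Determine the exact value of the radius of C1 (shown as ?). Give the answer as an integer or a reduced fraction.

1. [ext C1·C2]  r_C1² + 12r_C1 − 108 = 0  ⇒  r_C1 = 6 (r>0 drops 1)

6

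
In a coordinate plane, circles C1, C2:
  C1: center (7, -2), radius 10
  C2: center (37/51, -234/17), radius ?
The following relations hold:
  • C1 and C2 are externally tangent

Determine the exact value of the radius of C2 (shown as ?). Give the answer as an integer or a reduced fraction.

10/3

1. [ext C1·C2]  r_C2² + 20r_C2 − 700/9 = 0  ⇒  r_C2 = 10/3 (r>0 drops 1)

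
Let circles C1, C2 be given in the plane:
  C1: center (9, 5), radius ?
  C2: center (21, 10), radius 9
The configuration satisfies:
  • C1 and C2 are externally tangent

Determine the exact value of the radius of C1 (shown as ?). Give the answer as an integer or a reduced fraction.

1. [ext C1·C2]  r_C1² + 18r_C1 − 88 = 0  ⇒  r_C1 = 4 (r>0 drops 1)

4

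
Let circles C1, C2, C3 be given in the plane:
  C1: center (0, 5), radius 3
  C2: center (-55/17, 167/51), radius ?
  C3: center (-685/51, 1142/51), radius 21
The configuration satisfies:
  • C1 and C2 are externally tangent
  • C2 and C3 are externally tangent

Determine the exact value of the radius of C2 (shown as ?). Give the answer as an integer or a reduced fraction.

2/3

1. [ext C1·C2]  r_C2² + 6r_C2 − 40/9 = 0  ⇒  r_C2 = 2/3 (r>0 drops 1)
2. [ext C2·C3]  r_C2² + 42r_C2 − 256/9 = 0  ⇒  r_C2 = 2/3 (r>0 drops 1)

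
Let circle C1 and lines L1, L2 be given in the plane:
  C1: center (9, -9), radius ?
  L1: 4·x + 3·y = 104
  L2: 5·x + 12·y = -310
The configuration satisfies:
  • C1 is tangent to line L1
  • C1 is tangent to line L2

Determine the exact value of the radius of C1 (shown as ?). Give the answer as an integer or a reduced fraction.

1. [C1‖L1]  r_C1² − 361 = 0  ⇒  r_C1 = 19 (r>0 drops 1)
2. [C1‖L2]  r_C1² − 361 = 0  ⇒  r_C1 = 19 (r>0 drops 1)

19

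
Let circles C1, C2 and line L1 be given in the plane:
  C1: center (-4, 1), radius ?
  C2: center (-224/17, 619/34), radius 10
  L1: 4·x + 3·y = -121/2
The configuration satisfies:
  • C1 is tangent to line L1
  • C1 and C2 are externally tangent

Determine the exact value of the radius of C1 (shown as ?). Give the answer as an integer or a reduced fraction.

19/2

1. [C1‖L1]  r_C1² − 361/4 = 0  ⇒  r_C1 = 19/2 (r>0 drops 1)
2. [ext C1·C2]  r_C1² + 20r_C1 − 1121/4 = 0  ⇒  r_C1 = 19/2 (r>0 drops 1)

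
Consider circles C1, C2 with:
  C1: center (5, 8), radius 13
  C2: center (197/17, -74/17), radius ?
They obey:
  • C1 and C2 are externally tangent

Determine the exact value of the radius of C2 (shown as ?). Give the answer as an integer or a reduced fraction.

1. [ext C1·C2]  r_C2² + 26r_C2 − 27 = 0  ⇒  r_C2 = 1 (r>0 drops 1)

1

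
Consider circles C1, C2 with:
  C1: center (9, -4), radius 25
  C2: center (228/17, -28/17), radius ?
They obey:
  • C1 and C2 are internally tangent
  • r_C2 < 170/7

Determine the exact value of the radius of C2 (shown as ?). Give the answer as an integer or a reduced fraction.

20

1. [int C1,C2]  r_C2² − 50r_C2 + 600 = 0  ⇒  r_C2 = 20 or 30
2. given r_C2 < 170/7: keep 20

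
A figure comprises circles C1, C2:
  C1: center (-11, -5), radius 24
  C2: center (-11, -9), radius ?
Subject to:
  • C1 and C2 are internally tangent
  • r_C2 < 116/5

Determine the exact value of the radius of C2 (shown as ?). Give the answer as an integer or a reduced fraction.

20

1. [int C1,C2]  r_C2² − 48r_C2 + 560 = 0  ⇒  r_C2 = 20 or 28
2. given r_C2 < 116/5: keep 20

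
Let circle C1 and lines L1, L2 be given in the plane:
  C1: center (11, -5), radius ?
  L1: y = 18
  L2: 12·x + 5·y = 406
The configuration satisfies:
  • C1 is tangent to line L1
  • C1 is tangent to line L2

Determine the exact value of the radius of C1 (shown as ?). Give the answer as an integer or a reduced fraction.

1. [C1‖L1]  r_C1² − 529 = 0  ⇒  r_C1 = 23 (r>0 drops 1)
2. [C1‖L2]  r_C1² − 529 = 0  ⇒  r_C1 = 23 (r>0 drops 1)

23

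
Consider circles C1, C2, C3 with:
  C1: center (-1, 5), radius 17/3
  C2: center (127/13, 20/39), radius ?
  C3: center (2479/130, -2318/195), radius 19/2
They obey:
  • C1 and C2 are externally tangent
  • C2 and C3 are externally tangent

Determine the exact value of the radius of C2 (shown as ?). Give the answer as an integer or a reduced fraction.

1. [ext C1·C2]  r_C2² + (34/3)r_C2 − 104 = 0  ⇒  r_C2 = 6 (r>0 drops 1)
2. [ext C2·C3]  r_C2² + 19r_C2 − 150 = 0  ⇒  r_C2 = 6 (r>0 drops 1)

6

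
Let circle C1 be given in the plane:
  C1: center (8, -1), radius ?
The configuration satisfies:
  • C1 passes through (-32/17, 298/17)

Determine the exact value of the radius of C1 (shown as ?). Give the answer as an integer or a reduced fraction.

1. [C1∋P]  r_C1² − 441 = 0  ⇒  r_C1 = 21 (r>0 drops 1)

21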